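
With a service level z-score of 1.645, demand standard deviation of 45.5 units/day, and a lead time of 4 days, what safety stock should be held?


Formula: SS = z * sigma_d * sqrt(LT)
sqrt(LT) = sqrt(4) = 2.0
SS = 1.645 * 45.5 * 2.0
SS = 149.7 units

149.7 units


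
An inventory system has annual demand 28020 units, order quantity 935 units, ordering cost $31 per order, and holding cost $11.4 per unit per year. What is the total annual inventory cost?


TC = 28020/935 * 31 + 935/2 * 11.4

$6258.51


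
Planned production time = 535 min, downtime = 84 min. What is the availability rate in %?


Formula: Availability = (Planned Time - Downtime) / Planned Time * 100
Uptime = 535 - 84 = 451 min
Availability = 451 / 535 * 100 = 84.3%

84.3%


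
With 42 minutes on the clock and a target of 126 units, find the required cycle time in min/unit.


Formula: CT = Available Time / Number of Units
CT = 42 min / 126 units
CT = 0.33 min/unit

0.33 min/unit


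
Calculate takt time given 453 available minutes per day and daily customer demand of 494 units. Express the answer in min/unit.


Formula: Takt Time = Available Production Time / Customer Demand
Takt = 453 min/day / 494 units/day
Takt = 0.92 min/unit

0.92 min/unit


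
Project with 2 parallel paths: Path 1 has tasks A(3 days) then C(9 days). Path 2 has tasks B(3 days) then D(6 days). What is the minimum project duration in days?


Path 1 = 3 + 9 = 12 days
Path 2 = 3 + 6 = 9 days
Duration = max(12, 9) = 12 days

12 days


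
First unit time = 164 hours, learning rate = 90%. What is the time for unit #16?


Formula: T_n = T_1 * (learning_rate)^(log2(n)) where learning_rate = rate/100
Doublings = log2(16) = 4
T_n = 164 * 0.9^4
T_n = 164 * 0.6561 = 107.6 hours

107.6 hours


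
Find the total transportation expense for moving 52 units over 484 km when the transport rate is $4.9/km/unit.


TC = dist * cost * units = 484 * 4.9 * 52 = $123323.20

$123323.20


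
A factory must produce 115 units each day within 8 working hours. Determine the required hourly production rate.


Formula: Production Rate = Daily Demand / Available Hours
Rate = 115 units/day / 8 hours/day
Rate = 14.4 units/hour

14.4 units/hour


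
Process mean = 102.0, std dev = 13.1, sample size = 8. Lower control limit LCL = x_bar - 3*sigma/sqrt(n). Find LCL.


LCL = 102.0 - 3 * 13.1 / sqrt(8)

88.11


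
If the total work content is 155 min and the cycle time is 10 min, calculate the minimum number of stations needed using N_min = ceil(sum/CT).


Formula: N_min = ceil(Sum of Task Times / Cycle Time)
N_min = ceil(155 min / 10 min) = ceil(15.5)
N_min = 16 stations

16


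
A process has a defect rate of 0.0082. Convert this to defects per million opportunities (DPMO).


DPMO = defect_rate * 1000000 = 0.0082 * 1000000

8200


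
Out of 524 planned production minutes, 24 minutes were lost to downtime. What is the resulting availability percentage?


Formula: Availability = (Planned Time - Downtime) / Planned Time * 100
Uptime = 524 - 24 = 500 min
Availability = 500 / 524 * 100 = 95.4%

95.4%


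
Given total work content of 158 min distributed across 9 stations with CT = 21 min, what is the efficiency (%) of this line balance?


Formula: Efficiency = Sum of Task Times / (N_stations * CT) * 100
Total station capacity = 9 stations * 21 min = 189 min
Efficiency = 158 / 189 * 100 = 83.6%

83.6%


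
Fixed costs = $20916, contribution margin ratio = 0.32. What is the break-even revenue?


Formula: BER = Fixed Costs / Contribution Margin Ratio
BER = $20916 / 0.32
BER = $65362.50 (to the nearest cent)

$65362.50


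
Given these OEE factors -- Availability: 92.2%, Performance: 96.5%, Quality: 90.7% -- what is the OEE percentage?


Formula: OEE = Availability * Performance * Quality / 10000
A * P = 92.2% * 96.5% / 100 = 88.97%
OEE = 88.97% * 90.7% / 100 = 80.7%

80.7%


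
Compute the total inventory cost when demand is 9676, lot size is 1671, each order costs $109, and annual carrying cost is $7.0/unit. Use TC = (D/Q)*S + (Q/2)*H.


TC = 9676/1671 * 109 + 1671/2 * 7.0

$6479.67


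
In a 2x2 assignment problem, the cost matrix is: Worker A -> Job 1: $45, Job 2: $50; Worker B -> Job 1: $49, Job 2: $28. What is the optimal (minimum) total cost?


Option 1: A->1 + B->2 = $45 + $28 = $73
Option 2: A->2 + B->1 = $50 + $49 = $99
Min cost = min($73, $99) = $73

$73


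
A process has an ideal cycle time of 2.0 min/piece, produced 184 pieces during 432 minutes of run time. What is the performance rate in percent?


Formula: Performance = (Ideal CT * Total Count) / Run Time * 100
Ideal output time = 2.0 * 184 = 368.0 min
Performance = 368.0 / 432 * 100 = 85.2%

85.2%


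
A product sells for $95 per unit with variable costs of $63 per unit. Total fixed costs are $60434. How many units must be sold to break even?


Formula: BEQ = Fixed Costs / (Price - Variable Cost)
Contribution margin = $95 - $63 = $32/unit
BEQ = ceil($60434 / $32/unit) = ceil(1888.56) = 1889 units

1889 units


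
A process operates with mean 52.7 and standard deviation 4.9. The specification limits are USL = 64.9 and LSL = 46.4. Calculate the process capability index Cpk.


Cpu = (64.9 - 52.7) / (3 * 4.9) = 0.83
Cpl = (52.7 - 46.4) / (3 * 4.9) = 0.43
Cpk = min(0.83, 0.43) = 0.43

0.43


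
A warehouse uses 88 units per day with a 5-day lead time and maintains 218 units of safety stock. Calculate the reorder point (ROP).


Formula: ROP = (Daily Demand * Lead Time) + Safety Stock
Demand during lead time = 88 * 5 = 440 units
ROP = 440 + 218 = 658 units

658 units


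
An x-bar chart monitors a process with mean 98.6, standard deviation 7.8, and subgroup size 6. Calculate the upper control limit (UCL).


UCL = 98.6 + 3 * 7.8 / sqrt(6)

108.15


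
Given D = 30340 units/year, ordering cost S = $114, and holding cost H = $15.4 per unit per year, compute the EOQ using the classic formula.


Formula: EOQ = sqrt(2 * D * S / H)
Numerator: 2 * 30340 * 114 = 6917520
2DS/H = 6917520 / 15.4 = 449189.6
EOQ = sqrt(449189.6) = 670.2 units

670.2 units


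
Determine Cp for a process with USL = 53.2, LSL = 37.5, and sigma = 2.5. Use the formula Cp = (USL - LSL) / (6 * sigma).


Cp = (53.2 - 37.5) / (6 * 2.5)

1.05


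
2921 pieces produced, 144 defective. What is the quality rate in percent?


Formula: Quality Rate = Good Pieces / Total Pieces * 100
Good pieces = 2921 - 144 = 2777
QR = 2777 / 2921 * 100 = 95.1%

95.1%


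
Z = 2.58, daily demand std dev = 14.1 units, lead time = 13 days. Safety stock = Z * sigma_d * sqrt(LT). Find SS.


Formula: SS = z * sigma_d * sqrt(LT)
sqrt(LT) = sqrt(13) = 3.6056
SS = 2.58 * 14.1 * 3.6056
SS = 131.2 units

131.2 units


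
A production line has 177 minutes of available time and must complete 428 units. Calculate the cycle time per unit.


Formula: CT = Available Time / Number of Units
CT = 177 min / 428 units
CT = 0.41 min/unit

0.41 min/unit


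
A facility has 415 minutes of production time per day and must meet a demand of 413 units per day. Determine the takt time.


Formula: Takt Time = Available Production Time / Customer Demand
Takt = 415 min/day / 413 units/day
Takt = 1.0 min/unit

1.0 min/unit


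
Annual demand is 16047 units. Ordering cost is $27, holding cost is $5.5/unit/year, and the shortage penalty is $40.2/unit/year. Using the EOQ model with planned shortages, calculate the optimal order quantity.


Formula: EOQ* = sqrt(2DS/H) * sqrt((H+P)/P)
Base EOQ = sqrt(2*16047*27/5.5) = 396.93 units
Correction = sqrt((5.5+40.2)/40.2) = 1.06622
EOQ* = 396.93 * 1.06622 = 423.2 units

423.2 units


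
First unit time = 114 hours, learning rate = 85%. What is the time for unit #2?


Formula: T_n = T_1 * (learning_rate)^(log2(n)) where learning_rate = rate/100
Doublings = log2(2) = 1
T_n = 114 * 0.85^1
T_n = 114 * 0.85 = 96.9 hours

96.9 hours


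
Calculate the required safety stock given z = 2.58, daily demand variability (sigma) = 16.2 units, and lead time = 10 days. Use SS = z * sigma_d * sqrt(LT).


Formula: SS = z * sigma_d * sqrt(LT)
sqrt(LT) = sqrt(10) = 3.1623
SS = 2.58 * 16.2 * 3.1623
SS = 132.2 units

132.2 units


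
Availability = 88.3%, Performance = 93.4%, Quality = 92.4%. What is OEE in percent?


Formula: OEE = Availability * Performance * Quality / 10000
A * P = 88.3% * 93.4% / 100 = 82.47%
OEE = 82.47% * 92.4% / 100 = 76.2%

76.2%


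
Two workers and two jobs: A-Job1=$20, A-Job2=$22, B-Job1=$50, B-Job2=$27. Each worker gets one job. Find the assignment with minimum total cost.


Option 1: A->1 + B->2 = $20 + $27 = $47
Option 2: A->2 + B->1 = $22 + $50 = $72
Min cost = min($47, $72) = $47

$47


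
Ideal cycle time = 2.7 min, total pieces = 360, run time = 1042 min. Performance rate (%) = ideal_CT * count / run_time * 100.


Formula: Performance = (Ideal CT * Total Count) / Run Time * 100
Ideal output time = 2.7 * 360 = 972.0 min
Performance = 972.0 / 1042 * 100 = 93.3%

93.3%


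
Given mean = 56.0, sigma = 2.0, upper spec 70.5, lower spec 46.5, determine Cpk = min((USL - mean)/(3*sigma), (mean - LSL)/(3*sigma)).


Cpu = (70.5 - 56.0) / (3 * 2.0) = 2.42
Cpl = (56.0 - 46.5) / (3 * 2.0) = 1.58
Cpk = min(2.42, 1.58) = 1.58

1.58


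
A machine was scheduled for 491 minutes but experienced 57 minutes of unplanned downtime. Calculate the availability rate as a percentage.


Formula: Availability = (Planned Time - Downtime) / Planned Time * 100
Uptime = 491 - 57 = 434 min
Availability = 434 / 491 * 100 = 88.4%

88.4%


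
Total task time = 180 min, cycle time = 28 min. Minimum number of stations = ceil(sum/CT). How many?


Formula: N_min = ceil(Sum of Task Times / Cycle Time)
N_min = ceil(180 min / 28 min) = ceil(6.4286)
N_min = 7 stations

7


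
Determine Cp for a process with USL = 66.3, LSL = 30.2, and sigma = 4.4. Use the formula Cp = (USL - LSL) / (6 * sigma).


Cp = (66.3 - 30.2) / (6 * 4.4)

1.37


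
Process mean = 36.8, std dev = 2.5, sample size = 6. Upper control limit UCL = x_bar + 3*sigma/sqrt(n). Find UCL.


UCL = 36.8 + 3 * 2.5 / sqrt(6)

39.86


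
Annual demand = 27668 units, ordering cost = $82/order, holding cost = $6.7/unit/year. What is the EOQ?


Formula: EOQ = sqrt(2 * D * S / H)
Numerator: 2 * 27668 * 82 = 4537552
2DS/H = 4537552 / 6.7 = 677246.6
EOQ = sqrt(677246.6) = 822.9 units

822.9 units


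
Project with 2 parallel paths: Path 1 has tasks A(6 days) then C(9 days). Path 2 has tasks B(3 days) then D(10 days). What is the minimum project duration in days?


Path 1 = 6 + 9 = 15 days
Path 2 = 3 + 10 = 13 days
Duration = max(15, 13) = 15 days

15 days


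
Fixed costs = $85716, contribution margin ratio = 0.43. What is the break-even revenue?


Formula: BER = Fixed Costs / Contribution Margin Ratio
BER = $85716 / 0.43
BER = $199339.53 (to the nearest cent)

$199339.53


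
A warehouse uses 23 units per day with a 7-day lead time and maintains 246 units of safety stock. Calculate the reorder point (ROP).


Formula: ROP = (Daily Demand * Lead Time) + Safety Stock
Demand during lead time = 23 * 7 = 161 units
ROP = 161 + 246 = 407 units

407 units


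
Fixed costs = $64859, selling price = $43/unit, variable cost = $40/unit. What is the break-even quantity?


Formula: BEQ = Fixed Costs / (Price - Variable Cost)
Contribution margin = $43 - $40 = $3/unit
BEQ = ceil($64859 / $3/unit) = ceil(21619.67) = 21620 units

21620 units


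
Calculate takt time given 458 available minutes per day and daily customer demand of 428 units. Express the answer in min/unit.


Formula: Takt Time = Available Production Time / Customer Demand
Takt = 458 min/day / 428 units/day
Takt = 1.07 min/unit

1.07 min/unit


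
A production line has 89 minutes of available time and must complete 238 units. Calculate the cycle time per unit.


Formula: CT = Available Time / Number of Units
CT = 89 min / 238 units
CT = 0.37 min/unit

0.37 min/unit


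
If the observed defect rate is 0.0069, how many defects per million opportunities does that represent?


DPMO = defect_rate * 1000000 = 0.0069 * 1000000

6900


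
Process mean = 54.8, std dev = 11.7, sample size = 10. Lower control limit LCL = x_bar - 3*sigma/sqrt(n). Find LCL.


LCL = 54.8 - 3 * 11.7 / sqrt(10)

43.7


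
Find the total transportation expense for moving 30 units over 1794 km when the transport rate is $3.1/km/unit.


TC = dist * cost * units = 1794 * 3.1 * 30 = $166842.00

$166842.00


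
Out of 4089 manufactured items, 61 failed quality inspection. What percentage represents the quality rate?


Formula: Quality Rate = Good Pieces / Total Pieces * 100
Good pieces = 4089 - 61 = 4028
QR = 4028 / 4089 * 100 = 98.5%

98.5%


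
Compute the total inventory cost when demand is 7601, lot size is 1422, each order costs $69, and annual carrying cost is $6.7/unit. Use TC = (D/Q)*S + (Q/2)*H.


TC = 7601/1422 * 69 + 1422/2 * 6.7

$5132.52


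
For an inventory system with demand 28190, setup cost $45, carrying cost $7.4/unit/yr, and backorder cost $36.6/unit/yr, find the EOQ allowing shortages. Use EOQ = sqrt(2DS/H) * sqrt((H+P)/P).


Formula: EOQ* = sqrt(2DS/H) * sqrt((H+P)/P)
Base EOQ = sqrt(2*28190*45/7.4) = 585.54 units
Correction = sqrt((7.4+36.6)/36.6) = 1.09644
EOQ* = 585.54 * 1.09644 = 642.0 units

642.0 units


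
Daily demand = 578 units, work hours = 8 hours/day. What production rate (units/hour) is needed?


Formula: Production Rate = Daily Demand / Available Hours
Rate = 578 units/day / 8 hours/day
Rate = 72.3 units/hour

72.3 units/hour


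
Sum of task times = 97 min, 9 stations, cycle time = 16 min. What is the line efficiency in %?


Formula: Efficiency = Sum of Task Times / (N_stations * CT) * 100
Total station capacity = 9 stations * 16 min = 144 min
Efficiency = 97 / 144 * 100 = 67.4%

67.4%


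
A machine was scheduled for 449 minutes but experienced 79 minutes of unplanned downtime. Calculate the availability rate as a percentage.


Formula: Availability = (Planned Time - Downtime) / Planned Time * 100
Uptime = 449 - 79 = 370 min
Availability = 370 / 449 * 100 = 82.4%

82.4%


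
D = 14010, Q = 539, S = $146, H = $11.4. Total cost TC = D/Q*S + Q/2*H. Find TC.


TC = 14010/539 * 146 + 539/2 * 11.4

$6867.22


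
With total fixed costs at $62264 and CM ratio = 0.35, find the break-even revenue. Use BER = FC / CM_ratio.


Formula: BER = Fixed Costs / Contribution Margin Ratio
BER = $62264 / 0.35
BER = $177897.14 (to the nearest cent)

$177897.14


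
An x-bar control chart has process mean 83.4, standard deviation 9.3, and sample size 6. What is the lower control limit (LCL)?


LCL = 83.4 - 3 * 9.3 / sqrt(6)

72.01


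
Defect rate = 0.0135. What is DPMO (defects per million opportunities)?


DPMO = defect_rate * 1000000 = 0.0135 * 1000000

13500


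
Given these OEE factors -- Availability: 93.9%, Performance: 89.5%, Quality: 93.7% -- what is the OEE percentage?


Formula: OEE = Availability * Performance * Quality / 10000
A * P = 93.9% * 89.5% / 100 = 84.04%
OEE = 84.04% * 93.7% / 100 = 78.7%

78.7%


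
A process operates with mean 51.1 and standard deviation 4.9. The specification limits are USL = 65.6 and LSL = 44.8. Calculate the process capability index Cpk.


Cpu = (65.6 - 51.1) / (3 * 4.9) = 0.99
Cpl = (51.1 - 44.8) / (3 * 4.9) = 0.43
Cpk = min(0.99, 0.43) = 0.43

0.43


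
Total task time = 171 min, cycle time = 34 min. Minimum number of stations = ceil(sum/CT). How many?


Formula: N_min = ceil(Sum of Task Times / Cycle Time)
N_min = ceil(171 min / 34 min) = ceil(5.0294)
N_min = 6 stations

6


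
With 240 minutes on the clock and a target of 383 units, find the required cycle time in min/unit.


Formula: CT = Available Time / Number of Units
CT = 240 min / 383 units
CT = 0.63 min/unit

0.63 min/unit


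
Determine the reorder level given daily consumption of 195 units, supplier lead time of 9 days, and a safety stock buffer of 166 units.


Formula: ROP = (Daily Demand * Lead Time) + Safety Stock
Demand during lead time = 195 * 9 = 1755 units
ROP = 1755 + 166 = 1921 units

1921 units


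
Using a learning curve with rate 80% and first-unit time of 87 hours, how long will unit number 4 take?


Formula: T_n = T_1 * (learning_rate)^(log2(n)) where learning_rate = rate/100
Doublings = log2(4) = 2
T_n = 87 * 0.8^2
T_n = 87 * 0.64 = 55.7 hours

55.7 hours


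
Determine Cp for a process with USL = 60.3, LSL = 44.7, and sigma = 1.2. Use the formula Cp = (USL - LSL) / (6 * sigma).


Cp = (60.3 - 44.7) / (6 * 1.2)

2.17


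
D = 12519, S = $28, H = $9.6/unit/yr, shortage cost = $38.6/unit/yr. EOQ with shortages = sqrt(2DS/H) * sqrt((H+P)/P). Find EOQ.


Formula: EOQ* = sqrt(2DS/H) * sqrt((H+P)/P)
Base EOQ = sqrt(2*12519*28/9.6) = 270.24 units
Correction = sqrt((9.6+38.6)/38.6) = 1.11745
EOQ* = 270.24 * 1.11745 = 302.0 units

302.0 units


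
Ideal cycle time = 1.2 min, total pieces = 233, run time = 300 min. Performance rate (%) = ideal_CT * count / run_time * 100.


Formula: Performance = (Ideal CT * Total Count) / Run Time * 100
Ideal output time = 1.2 * 233 = 279.6 min
Performance = 279.6 / 300 * 100 = 93.2%

93.2%


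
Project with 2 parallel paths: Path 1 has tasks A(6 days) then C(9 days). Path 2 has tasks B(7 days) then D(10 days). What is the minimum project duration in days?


Path 1 = 6 + 9 = 15 days
Path 2 = 7 + 10 = 17 days
Duration = max(15, 17) = 17 days

17 days


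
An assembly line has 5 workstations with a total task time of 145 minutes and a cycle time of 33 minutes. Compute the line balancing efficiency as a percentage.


Formula: Efficiency = Sum of Task Times / (N_stations * CT) * 100
Total station capacity = 5 stations * 33 min = 165 min
Efficiency = 145 / 165 * 100 = 87.9%

87.9%


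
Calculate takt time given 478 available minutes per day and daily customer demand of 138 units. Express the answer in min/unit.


Formula: Takt Time = Available Production Time / Customer Demand
Takt = 478 min/day / 138 units/day
Takt = 3.46 min/unit

3.46 min/unit


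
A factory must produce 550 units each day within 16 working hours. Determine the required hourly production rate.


Formula: Production Rate = Daily Demand / Available Hours
Rate = 550 units/day / 16 hours/day
Rate = 34.4 units/hour

34.4 units/hour


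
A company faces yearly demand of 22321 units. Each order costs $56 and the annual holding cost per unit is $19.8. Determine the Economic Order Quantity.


Formula: EOQ = sqrt(2 * D * S / H)
Numerator: 2 * 22321 * 56 = 2499952
2DS/H = 2499952 / 19.8 = 126260.2
EOQ = sqrt(126260.2) = 355.3 units

355.3 units


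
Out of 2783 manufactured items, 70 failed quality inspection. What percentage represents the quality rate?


Formula: Quality Rate = Good Pieces / Total Pieces * 100
Good pieces = 2783 - 70 = 2713
QR = 2713 / 2783 * 100 = 97.5%

97.5%


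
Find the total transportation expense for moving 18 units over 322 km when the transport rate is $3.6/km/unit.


TC = dist * cost * units = 322 * 3.6 * 18 = $20865.60

$20865.60


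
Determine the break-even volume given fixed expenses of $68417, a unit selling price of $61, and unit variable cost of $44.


Formula: BEQ = Fixed Costs / (Price - Variable Cost)
Contribution margin = $61 - $44 = $17/unit
BEQ = ceil($68417 / $17/unit) = ceil(4024.53) = 4025 units

4025 units


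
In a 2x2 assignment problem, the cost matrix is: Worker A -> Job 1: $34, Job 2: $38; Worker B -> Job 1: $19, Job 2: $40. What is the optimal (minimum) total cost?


Option 1: A->1 + B->2 = $34 + $40 = $74
Option 2: A->2 + B->1 = $38 + $19 = $57
Min cost = min($74, $57) = $57

$57


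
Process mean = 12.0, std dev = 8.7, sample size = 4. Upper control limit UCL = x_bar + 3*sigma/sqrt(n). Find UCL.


UCL = 12.0 + 3 * 8.7 / sqrt(4)

25.05


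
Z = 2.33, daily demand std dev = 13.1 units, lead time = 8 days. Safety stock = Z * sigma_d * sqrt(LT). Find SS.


Formula: SS = z * sigma_d * sqrt(LT)
sqrt(LT) = sqrt(8) = 2.8284
SS = 2.33 * 13.1 * 2.8284
SS = 86.3 units

86.3 units


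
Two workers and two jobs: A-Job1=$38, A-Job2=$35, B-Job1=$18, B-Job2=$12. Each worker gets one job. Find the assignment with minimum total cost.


Option 1: A->1 + B->2 = $38 + $12 = $50
Option 2: A->2 + B->1 = $35 + $18 = $53
Min cost = min($50, $53) = $50

$50


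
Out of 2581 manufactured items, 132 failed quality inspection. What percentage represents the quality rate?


Formula: Quality Rate = Good Pieces / Total Pieces * 100
Good pieces = 2581 - 132 = 2449
QR = 2449 / 2581 * 100 = 94.9%

94.9%


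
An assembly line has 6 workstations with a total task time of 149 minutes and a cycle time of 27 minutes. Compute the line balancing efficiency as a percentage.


Formula: Efficiency = Sum of Task Times / (N_stations * CT) * 100
Total station capacity = 6 stations * 27 min = 162 min
Efficiency = 149 / 162 * 100 = 92.0%

92.0%


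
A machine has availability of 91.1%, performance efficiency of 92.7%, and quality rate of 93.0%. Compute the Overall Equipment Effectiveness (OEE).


Formula: OEE = Availability * Performance * Quality / 10000
A * P = 91.1% * 92.7% / 100 = 84.45%
OEE = 84.45% * 93.0% / 100 = 78.5%

78.5%


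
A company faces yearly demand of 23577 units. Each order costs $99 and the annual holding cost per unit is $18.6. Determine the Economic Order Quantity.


Formula: EOQ = sqrt(2 * D * S / H)
Numerator: 2 * 23577 * 99 = 4668246
2DS/H = 4668246 / 18.6 = 250981.0
EOQ = sqrt(250981.0) = 501.0 units

501.0 units


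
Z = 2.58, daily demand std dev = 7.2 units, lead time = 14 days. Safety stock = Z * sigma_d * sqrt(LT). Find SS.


Formula: SS = z * sigma_d * sqrt(LT)
sqrt(LT) = sqrt(14) = 3.7417
SS = 2.58 * 7.2 * 3.7417
SS = 69.5 units

69.5 units


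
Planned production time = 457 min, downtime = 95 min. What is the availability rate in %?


Formula: Availability = (Planned Time - Downtime) / Planned Time * 100
Uptime = 457 - 95 = 362 min
Availability = 362 / 457 * 100 = 79.2%

79.2%


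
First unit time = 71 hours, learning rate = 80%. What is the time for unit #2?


Formula: T_n = T_1 * (learning_rate)^(log2(n)) where learning_rate = rate/100
Doublings = log2(2) = 1
T_n = 71 * 0.8^1
T_n = 71 * 0.8 = 56.8 hours

56.8 hours


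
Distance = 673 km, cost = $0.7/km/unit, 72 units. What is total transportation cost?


TC = dist * cost * units = 673 * 0.7 * 72 = $33919.20

$33919.20


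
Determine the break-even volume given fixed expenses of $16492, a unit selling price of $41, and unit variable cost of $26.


Formula: BEQ = Fixed Costs / (Price - Variable Cost)
Contribution margin = $41 - $26 = $15/unit
BEQ = ceil($16492 / $15/unit) = ceil(1099.47) = 1100 units

1100 units


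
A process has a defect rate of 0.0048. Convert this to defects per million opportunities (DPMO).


DPMO = defect_rate * 1000000 = 0.0048 * 1000000

4800


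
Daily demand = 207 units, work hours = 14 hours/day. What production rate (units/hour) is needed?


Formula: Production Rate = Daily Demand / Available Hours
Rate = 207 units/day / 14 hours/day
Rate = 14.8 units/hour

14.8 units/hour


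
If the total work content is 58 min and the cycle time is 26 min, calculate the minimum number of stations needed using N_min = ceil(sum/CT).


Formula: N_min = ceil(Sum of Task Times / Cycle Time)
N_min = ceil(58 min / 26 min) = ceil(2.2308)
N_min = 3 stations

3


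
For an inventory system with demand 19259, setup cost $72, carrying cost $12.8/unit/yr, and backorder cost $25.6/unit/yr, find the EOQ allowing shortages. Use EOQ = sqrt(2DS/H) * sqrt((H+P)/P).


Formula: EOQ* = sqrt(2DS/H) * sqrt((H+P)/P)
Base EOQ = sqrt(2*19259*72/12.8) = 465.47 units
Correction = sqrt((12.8+25.6)/25.6) = 1.22474
EOQ* = 465.47 * 1.22474 = 570.1 units

570.1 units


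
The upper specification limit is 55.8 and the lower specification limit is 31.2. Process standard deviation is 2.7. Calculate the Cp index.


Cp = (55.8 - 31.2) / (6 * 2.7)

1.52


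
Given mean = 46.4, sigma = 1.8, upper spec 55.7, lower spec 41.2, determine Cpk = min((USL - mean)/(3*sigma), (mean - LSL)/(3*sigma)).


Cpu = (55.7 - 46.4) / (3 * 1.8) = 1.72
Cpl = (46.4 - 41.2) / (3 * 1.8) = 0.96
Cpk = min(1.72, 0.96) = 0.96

0.96


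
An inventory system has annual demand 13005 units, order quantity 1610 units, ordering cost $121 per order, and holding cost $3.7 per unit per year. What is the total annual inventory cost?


TC = 13005/1610 * 121 + 1610/2 * 3.7

$3955.89


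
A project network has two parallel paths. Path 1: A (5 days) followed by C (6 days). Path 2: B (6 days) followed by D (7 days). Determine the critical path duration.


Path 1 = 5 + 6 = 11 days
Path 2 = 6 + 7 = 13 days
Duration = max(11, 13) = 13 days

13 days


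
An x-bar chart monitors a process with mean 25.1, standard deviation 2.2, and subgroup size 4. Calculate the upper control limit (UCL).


UCL = 25.1 + 3 * 2.2 / sqrt(4)

28.4


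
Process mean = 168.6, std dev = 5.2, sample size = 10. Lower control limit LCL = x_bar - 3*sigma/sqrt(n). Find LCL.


LCL = 168.6 - 3 * 5.2 / sqrt(10)

163.67


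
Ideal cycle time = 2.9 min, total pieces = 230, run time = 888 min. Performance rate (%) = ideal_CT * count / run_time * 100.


Formula: Performance = (Ideal CT * Total Count) / Run Time * 100
Ideal output time = 2.9 * 230 = 667.0 min
Performance = 667.0 / 888 * 100 = 75.1%

75.1%


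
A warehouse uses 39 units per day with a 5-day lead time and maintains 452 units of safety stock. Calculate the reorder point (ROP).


Formula: ROP = (Daily Demand * Lead Time) + Safety Stock
Demand during lead time = 39 * 5 = 195 units
ROP = 195 + 452 = 647 units

647 units


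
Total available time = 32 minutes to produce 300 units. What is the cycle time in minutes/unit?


Formula: CT = Available Time / Number of Units
CT = 32 min / 300 units
CT = 0.11 min/unit

0.11 min/unit


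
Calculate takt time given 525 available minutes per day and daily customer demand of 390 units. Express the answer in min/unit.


Formula: Takt Time = Available Production Time / Customer Demand
Takt = 525 min/day / 390 units/day
Takt = 1.35 min/unit

1.35 min/unit


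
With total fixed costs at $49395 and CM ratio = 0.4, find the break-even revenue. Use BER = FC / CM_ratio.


Formula: BER = Fixed Costs / Contribution Margin Ratio
BER = $49395 / 0.4
BER = $123487.50 (to the nearest cent)

$123487.50


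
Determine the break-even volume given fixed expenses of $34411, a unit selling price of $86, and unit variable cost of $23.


Formula: BEQ = Fixed Costs / (Price - Variable Cost)
Contribution margin = $86 - $23 = $63/unit
BEQ = ceil($34411 / $63/unit) = ceil(546.21) = 547 units

547 units


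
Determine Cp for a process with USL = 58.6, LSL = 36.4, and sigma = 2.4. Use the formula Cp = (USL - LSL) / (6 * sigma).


Cp = (58.6 - 36.4) / (6 * 2.4)

1.54


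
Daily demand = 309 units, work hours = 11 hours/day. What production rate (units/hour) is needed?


Formula: Production Rate = Daily Demand / Available Hours
Rate = 309 units/day / 11 hours/day
Rate = 28.1 units/hour

28.1 units/hour


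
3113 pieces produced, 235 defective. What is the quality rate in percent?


Formula: Quality Rate = Good Pieces / Total Pieces * 100
Good pieces = 3113 - 235 = 2878
QR = 2878 / 3113 * 100 = 92.5%

92.5%


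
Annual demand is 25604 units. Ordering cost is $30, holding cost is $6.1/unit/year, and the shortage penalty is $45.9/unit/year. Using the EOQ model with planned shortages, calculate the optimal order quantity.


Formula: EOQ* = sqrt(2DS/H) * sqrt((H+P)/P)
Base EOQ = sqrt(2*25604*30/6.1) = 501.84 units
Correction = sqrt((6.1+45.9)/45.9) = 1.06438
EOQ* = 501.84 * 1.06438 = 534.1 units

534.1 units


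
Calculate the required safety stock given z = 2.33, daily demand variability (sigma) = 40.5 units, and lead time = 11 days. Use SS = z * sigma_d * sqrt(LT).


Formula: SS = z * sigma_d * sqrt(LT)
sqrt(LT) = sqrt(11) = 3.3166
SS = 2.33 * 40.5 * 3.3166
SS = 313.0 units

313.0 units


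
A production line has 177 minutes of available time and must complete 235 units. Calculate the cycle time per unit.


Formula: CT = Available Time / Number of Units
CT = 177 min / 235 units
CT = 0.75 min/unit

0.75 min/unit


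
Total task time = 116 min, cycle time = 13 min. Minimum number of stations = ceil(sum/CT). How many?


Formula: N_min = ceil(Sum of Task Times / Cycle Time)
N_min = ceil(116 min / 13 min) = ceil(8.9231)
N_min = 9 stations

9


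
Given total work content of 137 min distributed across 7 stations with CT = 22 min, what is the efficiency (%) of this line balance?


Formula: Efficiency = Sum of Task Times / (N_stations * CT) * 100
Total station capacity = 7 stations * 22 min = 154 min
Efficiency = 137 / 154 * 100 = 89.0%

89.0%


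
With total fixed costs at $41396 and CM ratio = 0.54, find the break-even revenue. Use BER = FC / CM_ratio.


Formula: BER = Fixed Costs / Contribution Margin Ratio
BER = $41396 / 0.54
BER = $76659.26 (to the nearest cent)

$76659.26


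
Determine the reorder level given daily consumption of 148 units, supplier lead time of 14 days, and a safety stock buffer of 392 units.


Formula: ROP = (Daily Demand * Lead Time) + Safety Stock
Demand during lead time = 148 * 14 = 2072 units
ROP = 2072 + 392 = 2464 units

2464 units


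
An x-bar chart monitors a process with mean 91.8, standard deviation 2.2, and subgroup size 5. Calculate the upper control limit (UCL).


UCL = 91.8 + 3 * 2.2 / sqrt(5)

94.75


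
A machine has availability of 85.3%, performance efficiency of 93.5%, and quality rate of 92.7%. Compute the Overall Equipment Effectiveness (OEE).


Formula: OEE = Availability * Performance * Quality / 10000
A * P = 85.3% * 93.5% / 100 = 79.76%
OEE = 79.76% * 92.7% / 100 = 73.9%

73.9%


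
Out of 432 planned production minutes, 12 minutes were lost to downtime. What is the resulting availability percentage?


Formula: Availability = (Planned Time - Downtime) / Planned Time * 100
Uptime = 432 - 12 = 420 min
Availability = 420 / 432 * 100 = 97.2%

97.2%


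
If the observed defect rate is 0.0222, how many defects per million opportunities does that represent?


DPMO = defect_rate * 1000000 = 0.0222 * 1000000

22200


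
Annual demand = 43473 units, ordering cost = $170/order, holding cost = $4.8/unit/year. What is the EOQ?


Formula: EOQ = sqrt(2 * D * S / H)
Numerator: 2 * 43473 * 170 = 14780820
2DS/H = 14780820 / 4.8 = 3079337.5
EOQ = sqrt(3079337.5) = 1754.8 units

1754.8 units


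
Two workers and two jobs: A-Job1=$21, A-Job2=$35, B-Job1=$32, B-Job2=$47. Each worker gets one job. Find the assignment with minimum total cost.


Option 1: A->1 + B->2 = $21 + $47 = $68
Option 2: A->2 + B->1 = $35 + $32 = $67
Min cost = min($68, $67) = $67

$67


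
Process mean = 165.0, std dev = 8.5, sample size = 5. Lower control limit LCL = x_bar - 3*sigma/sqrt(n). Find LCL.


LCL = 165.0 - 3 * 8.5 / sqrt(5)

153.6


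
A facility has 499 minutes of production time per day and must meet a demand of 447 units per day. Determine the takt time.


Formula: Takt Time = Available Production Time / Customer Demand
Takt = 499 min/day / 447 units/day
Takt = 1.12 min/unit

1.12 min/unit


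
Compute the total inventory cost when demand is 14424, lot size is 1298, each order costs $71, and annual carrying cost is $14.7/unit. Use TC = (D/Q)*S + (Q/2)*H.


TC = 14424/1298 * 71 + 1298/2 * 14.7

$10329.29


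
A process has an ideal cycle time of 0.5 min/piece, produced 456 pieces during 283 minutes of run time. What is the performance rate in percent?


Formula: Performance = (Ideal CT * Total Count) / Run Time * 100
Ideal output time = 0.5 * 456 = 228.0 min
Performance = 228.0 / 283 * 100 = 80.6%

80.6%


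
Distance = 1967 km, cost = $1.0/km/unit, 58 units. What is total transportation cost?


TC = dist * cost * units = 1967 * 1.0 * 58 = $114086.00

$114086.00


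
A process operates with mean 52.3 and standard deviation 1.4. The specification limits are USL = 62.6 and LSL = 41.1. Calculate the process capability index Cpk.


Cpu = (62.6 - 52.3) / (3 * 1.4) = 2.45
Cpl = (52.3 - 41.1) / (3 * 1.4) = 2.67
Cpk = min(2.45, 2.67) = 2.45

2.45


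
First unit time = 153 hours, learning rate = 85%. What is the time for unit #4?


Formula: T_n = T_1 * (learning_rate)^(log2(n)) where learning_rate = rate/100
Doublings = log2(4) = 2
T_n = 153 * 0.85^2
T_n = 153 * 0.7225 = 110.5 hours

110.5 hours


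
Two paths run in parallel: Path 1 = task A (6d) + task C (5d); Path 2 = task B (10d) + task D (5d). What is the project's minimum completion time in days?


Path 1 = 6 + 5 = 11 days
Path 2 = 10 + 5 = 15 days
Duration = max(11, 15) = 15 days

15 days


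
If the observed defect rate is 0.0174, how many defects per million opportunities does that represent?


DPMO = defect_rate * 1000000 = 0.0174 * 1000000

17400


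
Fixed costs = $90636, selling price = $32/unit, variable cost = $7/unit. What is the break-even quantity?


Formula: BEQ = Fixed Costs / (Price - Variable Cost)
Contribution margin = $32 - $7 = $25/unit
BEQ = ceil($90636 / $25/unit) = ceil(3625.44) = 3626 units

3626 units


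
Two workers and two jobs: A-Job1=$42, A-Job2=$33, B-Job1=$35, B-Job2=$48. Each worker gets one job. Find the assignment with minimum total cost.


Option 1: A->1 + B->2 = $42 + $48 = $90
Option 2: A->2 + B->1 = $33 + $35 = $68
Min cost = min($90, $68) = $68

$68


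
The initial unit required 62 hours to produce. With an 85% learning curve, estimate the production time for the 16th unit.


Formula: T_n = T_1 * (learning_rate)^(log2(n)) where learning_rate = rate/100
Doublings = log2(16) = 4
T_n = 62 * 0.85^4
T_n = 62 * 0.522 = 32.4 hours

32.4 hours


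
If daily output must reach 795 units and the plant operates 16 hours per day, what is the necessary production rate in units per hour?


Formula: Production Rate = Daily Demand / Available Hours
Rate = 795 units/day / 16 hours/day
Rate = 49.7 units/hour

49.7 units/hour


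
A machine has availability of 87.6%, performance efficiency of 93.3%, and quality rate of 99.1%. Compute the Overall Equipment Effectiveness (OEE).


Formula: OEE = Availability * Performance * Quality / 10000
A * P = 87.6% * 93.3% / 100 = 81.73%
OEE = 81.73% * 99.1% / 100 = 81.0%

81.0%


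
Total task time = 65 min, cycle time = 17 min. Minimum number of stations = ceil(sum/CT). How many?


Formula: N_min = ceil(Sum of Task Times / Cycle Time)
N_min = ceil(65 min / 17 min) = ceil(3.8235)
N_min = 4 stations

4


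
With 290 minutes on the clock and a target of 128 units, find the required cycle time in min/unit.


Formula: CT = Available Time / Number of Units
CT = 290 min / 128 units
CT = 2.27 min/unit

2.27 min/unit


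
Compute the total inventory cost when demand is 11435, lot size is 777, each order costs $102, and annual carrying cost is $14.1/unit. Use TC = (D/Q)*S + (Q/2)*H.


TC = 11435/777 * 102 + 777/2 * 14.1

$6978.97


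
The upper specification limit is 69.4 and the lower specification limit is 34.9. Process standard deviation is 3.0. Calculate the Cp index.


Cp = (69.4 - 34.9) / (6 * 3.0)

1.92


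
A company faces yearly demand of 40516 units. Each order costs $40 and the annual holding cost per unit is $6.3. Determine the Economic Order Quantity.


Formula: EOQ = sqrt(2 * D * S / H)
Numerator: 2 * 40516 * 40 = 3241280
2DS/H = 3241280 / 6.3 = 514488.9
EOQ = sqrt(514488.9) = 717.3 units

717.3 units


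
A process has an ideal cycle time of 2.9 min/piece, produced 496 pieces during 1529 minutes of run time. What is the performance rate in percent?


Formula: Performance = (Ideal CT * Total Count) / Run Time * 100
Ideal output time = 2.9 * 496 = 1438.4 min
Performance = 1438.4 / 1529 * 100 = 94.1%

94.1%


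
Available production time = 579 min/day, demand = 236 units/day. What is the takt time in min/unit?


Formula: Takt Time = Available Production Time / Customer Demand
Takt = 579 min/day / 236 units/day
Takt = 2.45 min/unit

2.45 min/unit


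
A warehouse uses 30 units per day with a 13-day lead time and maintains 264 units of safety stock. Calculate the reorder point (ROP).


Formula: ROP = (Daily Demand * Lead Time) + Safety Stock
Demand during lead time = 30 * 13 = 390 units
ROP = 390 + 264 = 654 units

654 units


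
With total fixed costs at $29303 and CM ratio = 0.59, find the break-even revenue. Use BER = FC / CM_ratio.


Formula: BER = Fixed Costs / Contribution Margin Ratio
BER = $29303 / 0.59
BER = $49666.10 (to the nearest cent)

$49666.10


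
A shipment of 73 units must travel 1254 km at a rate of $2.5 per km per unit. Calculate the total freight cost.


TC = dist * cost * units = 1254 * 2.5 * 73 = $228855.00

$228855.00


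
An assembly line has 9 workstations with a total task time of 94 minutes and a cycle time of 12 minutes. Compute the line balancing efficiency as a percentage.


Formula: Efficiency = Sum of Task Times / (N_stations * CT) * 100
Total station capacity = 9 stations * 12 min = 108 min
Efficiency = 94 / 108 * 100 = 87.0%

87.0%


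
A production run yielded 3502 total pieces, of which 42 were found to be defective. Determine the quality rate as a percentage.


Formula: Quality Rate = Good Pieces / Total Pieces * 100
Good pieces = 3502 - 42 = 3460
QR = 3460 / 3502 * 100 = 98.8%

98.8%


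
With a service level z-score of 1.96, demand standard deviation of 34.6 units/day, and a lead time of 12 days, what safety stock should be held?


Formula: SS = z * sigma_d * sqrt(LT)
sqrt(LT) = sqrt(12) = 3.4641
SS = 1.96 * 34.6 * 3.4641
SS = 234.9 units

234.9 units


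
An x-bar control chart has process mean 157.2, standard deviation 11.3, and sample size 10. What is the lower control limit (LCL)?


LCL = 157.2 - 3 * 11.3 / sqrt(10)

146.48


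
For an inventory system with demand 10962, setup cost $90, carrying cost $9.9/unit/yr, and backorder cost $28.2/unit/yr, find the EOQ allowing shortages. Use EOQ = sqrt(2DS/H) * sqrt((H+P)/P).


Formula: EOQ* = sqrt(2DS/H) * sqrt((H+P)/P)
Base EOQ = sqrt(2*10962*90/9.9) = 446.44 units
Correction = sqrt((9.9+28.2)/28.2) = 1.16235
EOQ* = 446.44 * 1.16235 = 518.9 units

518.9 units


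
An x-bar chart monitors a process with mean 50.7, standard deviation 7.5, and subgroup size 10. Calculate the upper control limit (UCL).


UCL = 50.7 + 3 * 7.5 / sqrt(10)

57.82


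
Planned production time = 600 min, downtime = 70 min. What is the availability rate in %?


Formula: Availability = (Planned Time - Downtime) / Planned Time * 100
Uptime = 600 - 70 = 530 min
Availability = 530 / 600 * 100 = 88.3%

88.3%


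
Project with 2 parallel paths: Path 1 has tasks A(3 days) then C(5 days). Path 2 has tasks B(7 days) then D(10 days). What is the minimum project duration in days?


Path 1 = 3 + 5 = 8 days
Path 2 = 7 + 10 = 17 days
Duration = max(8, 17) = 17 days

17 days


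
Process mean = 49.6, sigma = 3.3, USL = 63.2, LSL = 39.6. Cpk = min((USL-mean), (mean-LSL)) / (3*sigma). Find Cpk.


Cpu = (63.2 - 49.6) / (3 * 3.3) = 1.37
Cpl = (49.6 - 39.6) / (3 * 3.3) = 1.01
Cpk = min(1.37, 1.01) = 1.01

1.01


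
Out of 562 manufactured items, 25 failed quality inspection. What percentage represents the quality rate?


Formula: Quality Rate = Good Pieces / Total Pieces * 100
Good pieces = 562 - 25 = 537
QR = 537 / 562 * 100 = 95.6%

95.6%


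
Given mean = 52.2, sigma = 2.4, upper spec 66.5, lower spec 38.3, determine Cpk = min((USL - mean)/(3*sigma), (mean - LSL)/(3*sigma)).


Cpu = (66.5 - 52.2) / (3 * 2.4) = 1.99
Cpl = (52.2 - 38.3) / (3 * 2.4) = 1.93
Cpk = min(1.99, 1.93) = 1.93

1.93
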